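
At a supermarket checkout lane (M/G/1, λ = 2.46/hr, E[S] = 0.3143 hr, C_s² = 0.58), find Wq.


ρ = λ·E[S] = 2.46·0.3143 = 0.7732
E[S²] = E[S]²(1+C_s²) = 0.3143²·(1+0.58) = 0.156079
Wq = λ·E[S²]/(2(1−ρ)) = 2.46·0.156079/(2·0.2268) = 0.84638 hr

Final: 0.84638 hr


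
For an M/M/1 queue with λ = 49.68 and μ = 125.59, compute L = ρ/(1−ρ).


ρ = λ/μ = 49.68/125.59 = 0.3956
L = ρ/(1−ρ) = 0.3956/(1 − 0.3956) = 0.3956/0.6044 = 0.6545

Final: 0.6545


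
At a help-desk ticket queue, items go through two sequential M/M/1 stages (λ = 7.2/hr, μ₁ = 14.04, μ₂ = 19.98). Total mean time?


Each node sees arrival rate λ = 7.2/hr (tandem ⇒ throughput preserved).
W₁ = 1/(μ₁−λ) = 1/(14.04−7.2) = 0.14620 hr
W₂ = 1/(μ₂−λ) = 1/(19.98−7.2) = 0.07825 hr
W_total = W₁ + W₂ = 0.14620 + 0.07825 = 0.22445 hr

Final: 0.22445 hr


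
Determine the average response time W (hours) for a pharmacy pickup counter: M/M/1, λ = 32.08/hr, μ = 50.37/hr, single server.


W = 1/(μ−λ) = 1/(50.37 − 32.08) = 1/18.29 = 0.05467 hr

Final: 0.05467 hr


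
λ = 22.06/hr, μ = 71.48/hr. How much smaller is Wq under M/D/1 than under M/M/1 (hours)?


ρ = 22.06/71.48 = 0.3086
Wq(M/M/1) = ρ/(μ−λ) = 0.3086/49.42 = 0.006245 hr
Wq(M/D/1) = ρ/(2(μ−λ)) = 0.003122 hr
Savings = 0.006245 − 0.003122 = 0.003122 hr

Final: 0.003122 hr


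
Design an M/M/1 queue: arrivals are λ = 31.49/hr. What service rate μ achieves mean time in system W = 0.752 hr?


W = 1/(μ−λ) ⇒ μ − λ = 1/W = 1/0.752 = 1.3298
μ = λ + 1/W = 31.49 + 1.3298 = 32.8198 per hr

Final: 32.8198 /hr


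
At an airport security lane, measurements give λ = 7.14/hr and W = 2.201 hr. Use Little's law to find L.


L = λW = 7.14·2.201 = 15.7151

Final: 15.7151


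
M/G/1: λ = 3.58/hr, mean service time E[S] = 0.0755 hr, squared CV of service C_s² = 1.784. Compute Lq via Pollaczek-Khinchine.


ρ = λ·E[S] = 3.58·0.0755 = 0.2703
Lq = ρ²(1+C_s²)/(2(1−ρ)) = 0.07306·(1+1.784)/(2·0.7297)
= 0.07306·2.7840/1.4594 = 0.13936

Final: 0.13936


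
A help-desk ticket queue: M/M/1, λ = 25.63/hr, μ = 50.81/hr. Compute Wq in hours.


ρ = 25.63/50.81 = 0.5044
Wq = ρ/(μ−λ) = 0.5044/(50.81 − 25.63) = 0.5044/25.18 = 0.02003 hr

Final: 0.02003 hr


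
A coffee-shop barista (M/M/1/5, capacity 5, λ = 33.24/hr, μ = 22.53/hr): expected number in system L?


ρ = 33.24/22.53 = 1.4754
L = ρ[1 − (K+1)ρ^K + Kρ^(K+1)] / [(1−ρ)(1−ρ^(K+1))]
Numerator: 1.4754·(1 − 6·6.990353 + 5·10.313331) = 15.675078
Denominator: (-0.4754)·(-9.313331) = 4.427242
L = 15.675078/4.427242 = 3.5406

Final: 3.5406


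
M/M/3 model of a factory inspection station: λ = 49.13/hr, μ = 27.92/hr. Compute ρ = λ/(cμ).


ρ = λ/(cμ) = 49.13/(3·27.92) = 49.13/83.76 = 0.5866

Final: 0.5866


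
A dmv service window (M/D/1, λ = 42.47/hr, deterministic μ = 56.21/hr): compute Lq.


ρ = 42.47/56.21 = 0.7556
M/D/1: Lq = ρ²/(2(1−ρ)) = 0.5709/(2·0.2444) = 1.16771

Final: 1.16771


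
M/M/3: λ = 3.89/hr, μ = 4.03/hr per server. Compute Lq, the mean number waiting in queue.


a = λ/μ = 0.9653; ρ = a/3 = 0.3218
P₀ = 0.377056
Lq = P₀·a^c·ρ / (c!·(1−ρ)²) = 0.377056·0.89936·0.3218/(6·0.46002)
= 0.03953

Final: 0.03953


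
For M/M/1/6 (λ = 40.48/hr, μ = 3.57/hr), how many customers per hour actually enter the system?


ρ = 11.3389; P_K = (1−ρ)ρ^6/(1−ρ^7) = 0.911808
λ_eff = λ(1 − P_K) = 40.48·(1 − 0.911808) = 40.48·0.088192 = 3.5700 /hr

Final: 3.5700 /hr


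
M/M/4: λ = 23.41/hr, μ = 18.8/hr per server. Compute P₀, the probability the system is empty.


a = λ/μ = 23.41/18.8 = 1.2452; ρ = a/c = 0.3113
Σ_{k=0}^{3} a^k/k! (terms k=0..3) = 1.00000 + 1.24521 + 0.77528 + 0.32180 = 3.34229
Tail: a^4/(4!(1−ρ)) = 2.40422/(24·0.6887) = 0.14546
P₀ = 1/(3.34229 + 0.14546) = 1/3.48774 = 0.286718

Final: 0.286718


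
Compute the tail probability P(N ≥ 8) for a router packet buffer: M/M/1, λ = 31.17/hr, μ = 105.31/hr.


ρ = 31.17/105.31 = 0.2960
P(N ≥ n) = ρ^n = 0.2960^8 = 0.00005890

Final: 0.00005890


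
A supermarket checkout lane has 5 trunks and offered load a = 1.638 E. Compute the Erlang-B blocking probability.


B(c,a) = (a^c/c!) / Σ_{k=0}^{c} a^k/k!
a^5/5! = 0.098263
Σ terms (k=0..5): 1.00000 + 1.63800 + 1.34152 + 0.73247 + 0.29995 + 0.09826 = 5.110202
B = 0.098263/5.110202 = 0.019229

Final: 0.019229


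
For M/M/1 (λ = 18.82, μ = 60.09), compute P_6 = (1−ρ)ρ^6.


ρ = 18.82/60.09 = 0.3132
P_n = (1−ρ)·ρ^n = (1 − 0.3132)·0.3132^6 = 0.6868·0.0009439 = 0.0006482

Final: 0.0006482


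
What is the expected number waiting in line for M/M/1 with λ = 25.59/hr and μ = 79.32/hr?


ρ = 25.59/79.32 = 0.3226
Lq = ρ²/(1−ρ) = 0.1041/0.6774 = 0.1537

Final: 0.1537


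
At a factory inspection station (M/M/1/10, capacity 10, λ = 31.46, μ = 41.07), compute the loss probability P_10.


ρ = λ/μ = 31.46/41.07 = 0.7660
P_K = (1−ρ)ρ^K/(1−ρ^(K+1)) = (0.2340·0.069557)/(1 − 0.053281)
= 0.016276/0.946719 = 0.017192

Final: 0.017192


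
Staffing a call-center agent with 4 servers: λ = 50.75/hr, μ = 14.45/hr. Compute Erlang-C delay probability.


a = λ/μ = 3.5121; ρ = a/4 = 0.8780
P₀ = 0.014311 (from M/M/c formula)
C(c,a) = [a^c/(c!(1−ρ))]·P₀ = [152.15029/(24·0.1220)]·0.014311
= 51.97569·0.014311 = 0.743833

Final: 0.743833


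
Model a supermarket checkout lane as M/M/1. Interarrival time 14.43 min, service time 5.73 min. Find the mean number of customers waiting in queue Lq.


λ = 60/14.43 = 4.1580 /hr
μ = 60/5.73 = 10.4712 /hr
ρ = λ/μ = 4.1580/10.4712 = 0.3971
Lq = ρ²/(1−ρ) = 0.1577/0.6029 = 0.2615

Final: 0.2615


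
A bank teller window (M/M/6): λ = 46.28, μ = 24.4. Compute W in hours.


a = 1.8967; ρ = 0.3161; P₀ = 0.149899
Lq = P₀·a^c·ρ/(c!(1−ρ)²) = 0.006552
Wq = Lq/λ = 0.006552/46.28 = 0.0001416 hr
W = Wq + 1/μ = 0.0001416 + 0.04098 = 0.04113 hr

Final: 0.04113 hr


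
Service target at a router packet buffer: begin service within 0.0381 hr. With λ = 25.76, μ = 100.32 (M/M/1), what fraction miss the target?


ρ = 25.76/100.32 = 0.2568
P(Wq > t) = ρ·e^{−(μ−λ)t} = 0.2568·e^{−2.8407}
= 0.2568·0.058383 = 0.014991

Final: 0.014991


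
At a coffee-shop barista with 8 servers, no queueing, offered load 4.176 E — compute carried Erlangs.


B(8,4.176) = 0.036214 (Erlang-B)
Carried load = a(1 − B) = 4.176·(1 − 0.036214) = 4.176·0.963786 = 4.0248 E

Final: 4.0248 Erlangs


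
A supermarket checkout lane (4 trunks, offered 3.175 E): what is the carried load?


B(4,3.175) = 0.225414 (Erlang-B)
Carried load = a(1 − B) = 3.175·(1 − 0.225414) = 3.175·0.774586 = 2.4593 E

Final: 2.4593 Erlangs


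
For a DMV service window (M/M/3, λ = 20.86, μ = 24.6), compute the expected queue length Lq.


a = λ/μ = 0.8480; ρ = a/3 = 0.2827
P₀ = 0.425685
Lq = P₀·a^c·ρ / (c!·(1−ρ)²) = 0.425685·0.60973·0.2827/(6·0.51458)
= 0.02376

Final: 0.02376


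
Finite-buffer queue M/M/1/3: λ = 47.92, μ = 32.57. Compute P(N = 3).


ρ = λ/μ = 47.92/32.57 = 1.4713
P_K = (1−ρ)ρ^K/(1−ρ^(K+1)) = (-0.4713·3.184910)/(1 − 4.685934)
= -1.501024/-3.685934 = 0.407230

Final: 0.407230


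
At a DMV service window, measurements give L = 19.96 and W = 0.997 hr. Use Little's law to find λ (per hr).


λ = L/W = 19.96/0.997 = 20.0201 /hr

Final: 20.0201 /hr


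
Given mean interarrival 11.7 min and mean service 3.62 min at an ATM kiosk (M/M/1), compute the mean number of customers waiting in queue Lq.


λ = 60/11.7 = 5.1282 /hr
μ = 60/3.62 = 16.5746 /hr
ρ = λ/μ = 5.1282/16.5746 = 0.3094
Lq = ρ²/(1−ρ) = 0.09573/0.6906 = 0.1386

Final: 0.1386


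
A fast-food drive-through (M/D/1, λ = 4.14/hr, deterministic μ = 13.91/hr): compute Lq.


ρ = 4.14/13.91 = 0.2976
M/D/1: Lq = ρ²/(2(1−ρ)) = 0.08858/(2·0.7024) = 0.06306

Final: 0.06306


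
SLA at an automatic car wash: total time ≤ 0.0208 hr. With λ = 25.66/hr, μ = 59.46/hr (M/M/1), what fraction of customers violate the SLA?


W ~ Exponential(μ−λ) for M/M/1.
μ − λ = 59.46 − 25.66 = 33.8000
P(W > t) = e^{−(μ−λ)t} = e^{−0.7030} = 0.495078

Final: 0.495078


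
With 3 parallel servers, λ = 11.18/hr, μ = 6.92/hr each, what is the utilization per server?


ρ = λ/(cμ) = 11.18/(3·6.92) = 11.18/20.76 = 0.5385

Final: 0.5385


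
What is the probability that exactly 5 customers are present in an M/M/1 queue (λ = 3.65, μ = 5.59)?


ρ = 3.65/5.59 = 0.6530
P_n = (1−ρ)·ρ^n = (1 − 0.6530)·0.6530^5 = 0.3470·0.118688 = 0.041190

Final: 0.041190


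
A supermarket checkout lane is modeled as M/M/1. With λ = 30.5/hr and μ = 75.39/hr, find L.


ρ = λ/μ = 30.5/75.39 = 0.4046
L = ρ/(1−ρ) = 0.4046/(1 − 0.4046) = 0.4046/0.5954 = 0.6794

Final: 0.6794


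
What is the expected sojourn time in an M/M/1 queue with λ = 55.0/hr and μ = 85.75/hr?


W = 1/(μ−λ) = 1/(85.75 − 55.0) = 1/30.75 = 0.03252 hr

Final: 0.03252 hr


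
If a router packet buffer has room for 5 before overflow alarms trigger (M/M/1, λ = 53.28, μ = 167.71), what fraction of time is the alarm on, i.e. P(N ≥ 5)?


ρ = 53.28/167.71 = 0.3177
P(N ≥ n) = ρ^n = 0.3177^5 = 0.003236

Final: 0.003236


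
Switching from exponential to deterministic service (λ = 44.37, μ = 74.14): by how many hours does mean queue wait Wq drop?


ρ = 44.37/74.14 = 0.5985
Wq(M/M/1) = ρ/(μ−λ) = 0.5985/29.77 = 0.02010 hr
Wq(M/D/1) = ρ/(2(μ−λ)) = 0.01005 hr
Savings = 0.02010 − 0.01005 = 0.01005 hr

Final: 0.01005 hr


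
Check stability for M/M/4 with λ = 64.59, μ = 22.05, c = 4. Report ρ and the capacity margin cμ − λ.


Total capacity cμ = 4·22.05 = 88.20/hr
ρ = λ/(cμ) = 64.59/88.20 = 0.7323
Stable ⇔ ρ < 1: YES
Spare capacity = cμ − λ = 88.20 − 64.59 = 23.61/hr

Final: ρ = 0.7323; stable; margin = 23.61/hr


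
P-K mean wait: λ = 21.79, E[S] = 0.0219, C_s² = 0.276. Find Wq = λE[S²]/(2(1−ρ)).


ρ = λ·E[S] = 21.79·0.0219 = 0.4772
E[S²] = E[S]²(1+C_s²) = 0.0219²·(1+0.276) = 0.0006120
Wq = λ·E[S²]/(2(1−ρ)) = 21.79·0.0006120/(2·0.5228) = 0.01275 hr

Final: 0.01275 hr


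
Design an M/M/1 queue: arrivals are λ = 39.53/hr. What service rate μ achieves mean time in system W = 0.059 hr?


W = 1/(μ−λ) ⇒ μ − λ = 1/W = 1/0.059 = 16.9492
μ = λ + 1/W = 39.53 + 16.9492 = 56.4792 per hr

Final: 56.4792 /hr


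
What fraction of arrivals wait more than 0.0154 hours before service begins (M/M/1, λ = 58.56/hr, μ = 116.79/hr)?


ρ = 58.56/116.79 = 0.5014
P(Wq > t) = ρ·e^{−(μ−λ)t} = 0.5014·e^{−0.8967}
= 0.5014·0.407896 = 0.204524

Final: 0.204524


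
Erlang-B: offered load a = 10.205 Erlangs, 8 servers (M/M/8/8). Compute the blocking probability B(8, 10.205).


B(c,a) = (a^c/c!) / Σ_{k=0}^{c} a^k/k!
a^8/8! = 2917.316504
Σ terms (k=0..8): 1.00000 + 10.20500 + 52.07101 + 177.12823 + 451.89839 + 922.32461 + 1568.72045 + 2286.97031 + 2917.31650 = 8387.634511
B = 2917.316504/8387.634511 = 0.347812

Final: 0.347812


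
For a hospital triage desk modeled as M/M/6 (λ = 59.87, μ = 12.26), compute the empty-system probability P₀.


a = λ/μ = 59.87/12.26 = 4.8834; ρ = a/c = 0.8139
Σ_{k=0}^{5} a^k/k! (terms k=0..5) = 1.00000 + 4.88336 + 11.92360 + 19.40909 + 23.69539 + 23.14263 = 84.05407
Tail: a^6/(6!(1−ρ)) = 13561.65612/(720·0.1861) = 101.20885
P₀ = 1/(84.05407 + 101.20885) = 1/185.26293 = 0.005398

Final: 0.005398


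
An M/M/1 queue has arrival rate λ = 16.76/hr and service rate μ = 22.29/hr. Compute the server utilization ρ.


ρ = λ/μ = 16.76/22.29 = 0.7519

Final: 0.7519


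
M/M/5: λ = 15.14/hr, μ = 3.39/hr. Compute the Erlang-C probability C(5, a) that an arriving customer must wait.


a = λ/μ = 4.4661; ρ = a/5 = 0.8932
P₀ = 0.005390 (from M/M/c formula)
C(c,a) = [a^c/(c!(1−ρ))]·P₀ = [1776.76866/(120·0.1068)]·0.005390
= 138.65667·0.005390 = 0.747400

Final: 0.747400


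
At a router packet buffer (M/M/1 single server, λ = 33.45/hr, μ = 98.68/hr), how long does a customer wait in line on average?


ρ = 33.45/98.68 = 0.3390
Wq = ρ/(μ−λ) = 0.3390/(98.68 − 33.45) = 0.3390/65.23 = 0.005197 hr

Final: 0.005197 hr


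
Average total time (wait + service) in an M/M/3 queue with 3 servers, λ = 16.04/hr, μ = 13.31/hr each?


a = 1.2051; ρ = 0.4017; P₀ = 0.292501
Lq = P₀·a^c·ρ/(c!(1−ρ)²) = 0.09575
Wq = Lq/λ = 0.09575/16.04 = 0.005969 hr
W = Wq + 1/μ = 0.005969 + 0.07513 = 0.08110 hr

Final: 0.08110 hr


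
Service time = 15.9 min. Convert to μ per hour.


μ = 1/(service time) in consistent units.
1 hour = 60 min, so μ = 60/15.9 = 3.7736 per hour

Final: 3.7736 /hr


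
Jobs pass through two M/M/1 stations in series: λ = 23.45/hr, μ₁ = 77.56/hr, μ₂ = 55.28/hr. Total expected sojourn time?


Each node sees arrival rate λ = 23.45/hr (tandem ⇒ throughput preserved).
W₁ = 1/(μ₁−λ) = 1/(77.56−23.45) = 0.01848 hr
W₂ = 1/(μ₂−λ) = 1/(55.28−23.45) = 0.03142 hr
W_total = W₁ + W₂ = 0.01848 + 0.03142 = 0.04990 hr

Final: 0.04990 hr


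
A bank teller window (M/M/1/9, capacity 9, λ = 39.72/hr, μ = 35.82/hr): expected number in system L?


ρ = 39.72/35.82 = 1.1089
L = ρ[1 − (K+1)ρ^K + Kρ^(K+1)] / [(1−ρ)(1−ρ^(K+1))]
Numerator: 1.1089·(1 − 10·2.534854 + 9·2.810843) = 1.052378
Denominator: (-0.1089)·(-1.810843) = 0.197160
L = 1.052378/0.197160 = 5.3377

Final: 5.3377


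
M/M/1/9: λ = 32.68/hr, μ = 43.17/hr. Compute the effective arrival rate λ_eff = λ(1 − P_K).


ρ = 0.7570; P_K = (1−ρ)ρ^9/(1−ρ^10) = 0.021145
λ_eff = λ(1 − P_K) = 32.68·(1 − 0.021145) = 32.68·0.978855 = 31.9890 /hr

Final: 31.9890 /hr


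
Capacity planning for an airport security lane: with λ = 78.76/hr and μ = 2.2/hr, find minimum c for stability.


Stability requires cμ > λ ⇔ c > λ/μ.
λ/μ = 78.76/2.2 = 35.8000
Minimum integer c = ⌊35.8000⌋ + 1 = 36
Check: 36·2.2 = 79.20 > 78.76, while 35·2.2 = 77.00 ≤ 78.76

Final: 36 servers


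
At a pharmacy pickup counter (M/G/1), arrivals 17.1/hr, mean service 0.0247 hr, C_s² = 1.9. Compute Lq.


ρ = λ·E[S] = 17.1·0.0247 = 0.4224
Lq = ρ²(1+C_s²)/(2(1−ρ)) = 0.1784·(1+1.9)/(2·0.5776)
= 0.1784·2.9000/1.1553 = 0.44782

Final: 0.44782


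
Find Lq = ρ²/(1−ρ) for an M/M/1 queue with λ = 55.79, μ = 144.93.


ρ = 55.79/144.93 = 0.3849
Lq = ρ²/(1−ρ) = 0.1482/0.6151 = 0.2409

Final: 0.2409


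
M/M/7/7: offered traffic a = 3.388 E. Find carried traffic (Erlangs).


B(7,3.388) = 0.035135 (Erlang-B)
Carried load = a(1 − B) = 3.388·(1 − 0.035135) = 3.388·0.964865 = 3.2690 E

Final: 3.2690 Erlangs


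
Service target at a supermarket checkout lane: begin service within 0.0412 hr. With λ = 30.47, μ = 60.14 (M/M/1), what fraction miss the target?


ρ = 30.47/60.14 = 0.5067
P(Wq > t) = ρ·e^{−(μ−λ)t} = 0.5067·e^{−1.2224}
= 0.5067·0.294521 = 0.149220

Final: 0.149220


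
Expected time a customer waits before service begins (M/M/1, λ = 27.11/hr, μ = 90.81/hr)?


ρ = 27.11/90.81 = 0.2985
Wq = ρ/(μ−λ) = 0.2985/(90.81 − 27.11) = 0.2985/63.70 = 0.004687 hr

Final: 0.004687 hr


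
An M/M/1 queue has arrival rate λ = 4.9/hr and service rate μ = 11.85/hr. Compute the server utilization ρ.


ρ = λ/μ = 4.9/11.85 = 0.4135

Final: 0.4135


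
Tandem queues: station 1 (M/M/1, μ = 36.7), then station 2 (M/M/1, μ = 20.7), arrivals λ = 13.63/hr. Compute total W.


Each node sees arrival rate λ = 13.63/hr (tandem ⇒ throughput preserved).
W₁ = 1/(μ₁−λ) = 1/(36.7−13.63) = 0.04335 hr
W₂ = 1/(μ₂−λ) = 1/(20.7−13.63) = 0.14144 hr
W_total = W₁ + W₂ = 0.04335 + 0.14144 = 0.18479 hr

Final: 0.18479 hr


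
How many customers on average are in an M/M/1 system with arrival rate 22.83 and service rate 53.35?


ρ = λ/μ = 22.83/53.35 = 0.4279
L = ρ/(1−ρ) = 0.4279/(1 − 0.4279) = 0.4279/0.5721 = 0.7480

Final: 0.7480


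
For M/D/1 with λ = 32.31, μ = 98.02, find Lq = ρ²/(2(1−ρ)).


ρ = 32.31/98.02 = 0.3296
M/D/1: Lq = ρ²/(2(1−ρ)) = 0.1087/(2·0.6704) = 0.08104

Final: 0.08104


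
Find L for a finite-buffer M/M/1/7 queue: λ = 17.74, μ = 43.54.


ρ = 17.74/43.54 = 0.4074
L = ρ[1 − (K+1)ρ^K + Kρ^(K+1)] / [(1−ρ)(1−ρ^(K+1))]
Numerator: 0.4074·(1 − 8·0.001864 + 7·0.0007595) = 0.403532
Denominator: (0.5926)·(0.999241) = 0.592109
L = 0.403532/0.592109 = 0.6815

Final: 0.6815


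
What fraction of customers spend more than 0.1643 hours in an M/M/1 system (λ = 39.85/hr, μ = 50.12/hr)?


W ~ Exponential(μ−λ) for M/M/1.
μ − λ = 50.12 − 39.85 = 10.2700
P(W > t) = e^{−(μ−λ)t} = e^{−1.6874} = 0.185007

Final: 0.185007


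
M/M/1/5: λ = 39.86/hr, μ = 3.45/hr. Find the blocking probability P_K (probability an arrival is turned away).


ρ = λ/μ = 39.86/3.45 = 11.5536
P_K = (1−ρ)ρ^K/(1−ρ^(K+1)) = (-10.5536·205869.019671)/(1 − 2378533.079442)
= -2172664.059771/-2378532.079442 = 0.913447

Final: 0.913447


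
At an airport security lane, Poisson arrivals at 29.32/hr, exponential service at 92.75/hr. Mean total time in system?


W = 1/(μ−λ) = 1/(92.75 − 29.32) = 1/63.43 = 0.01577 hr

Final: 0.01577 hr


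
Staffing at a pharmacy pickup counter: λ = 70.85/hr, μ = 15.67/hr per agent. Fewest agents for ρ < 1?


Stability requires cμ > λ ⇔ c > λ/μ.
λ/μ = 70.85/15.67 = 4.5214
Minimum integer c = ⌊4.5214⌋ + 1 = 5
Check: 5·15.67 = 78.35 > 70.85, while 4·15.67 = 62.68 ≤ 70.85

Final: 5 servers


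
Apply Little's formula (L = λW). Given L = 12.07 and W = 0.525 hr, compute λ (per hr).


λ = L/W = 12.07/0.525 = 22.9905 /hr

Final: 22.9905 /hr


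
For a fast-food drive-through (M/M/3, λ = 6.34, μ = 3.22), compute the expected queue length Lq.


a = λ/μ = 1.9689; ρ = a/3 = 0.6563
P₀ = 0.116159
Lq = P₀·a^c·ρ / (c!·(1−ρ)²) = 0.116159·7.63309·0.6563/(6·0.11812)
= 0.82109

Final: 0.82109


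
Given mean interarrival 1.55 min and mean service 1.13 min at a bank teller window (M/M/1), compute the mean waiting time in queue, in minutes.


λ = 60/1.55 = 38.7097 /hr
μ = 60/1.13 = 53.0973 /hr
ρ = λ/μ = 38.7097/53.0973 = 0.7290
Wq = ρ/(μ−λ) = 0.7290/(53.0973−38.7097) = 0.05067 hr
In minutes: 0.05067·60 = 3.040 min

Final: 3.040 min


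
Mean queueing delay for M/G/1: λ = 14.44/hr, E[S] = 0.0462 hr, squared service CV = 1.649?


ρ = λ·E[S] = 14.44·0.0462 = 0.6671
E[S²] = E[S]²(1+C_s²) = 0.0462²·(1+1.649) = 0.005654
Wq = λ·E[S²]/(2(1−ρ)) = 14.44·0.005654/(2·0.3329) = 0.12264 hr

Final: 0.12264 hr


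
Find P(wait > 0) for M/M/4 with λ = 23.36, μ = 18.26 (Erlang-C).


a = λ/μ = 1.2793; ρ = a/4 = 0.3198
P₀ = 0.276960 (from M/M/c formula)
C(c,a) = [a^c/(c!(1−ρ))]·P₀ = [2.67848/(24·0.6802)]·0.276960
= 0.16408·0.276960 = 0.045444

Final: 0.045444


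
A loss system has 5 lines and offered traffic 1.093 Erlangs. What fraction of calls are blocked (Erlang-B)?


B(c,a) = (a^c/c!) / Σ_{k=0}^{c} a^k/k!
a^5/5! = 0.012999
Σ terms (k=0..5): 1.00000 + 1.09300 + 0.59732 + 0.21763 + 0.05947 + 0.01300 = 2.980415
B = 0.012999/2.980415 = 0.004362

Final: 0.004362


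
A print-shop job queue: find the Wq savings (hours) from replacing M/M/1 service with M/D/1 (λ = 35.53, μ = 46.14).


ρ = 35.53/46.14 = 0.7700
Wq(M/M/1) = ρ/(μ−λ) = 0.7700/10.61 = 0.07258 hr
Wq(M/D/1) = ρ/(2(μ−λ)) = 0.03629 hr
Savings = 0.07258 − 0.03629 = 0.03629 hr

Final: 0.03629 hr


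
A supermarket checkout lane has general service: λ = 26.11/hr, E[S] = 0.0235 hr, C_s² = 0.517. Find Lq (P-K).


ρ = λ·E[S] = 26.11·0.0235 = 0.6136
Lq = ρ²(1+C_s²)/(2(1−ρ)) = 0.3765·(1+0.517)/(2·0.3864)
= 0.3765·1.5170/0.7728 = 0.73901

Final: 0.73901


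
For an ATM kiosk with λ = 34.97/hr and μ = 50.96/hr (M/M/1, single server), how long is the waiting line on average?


ρ = 34.97/50.96 = 0.6862
Lq = ρ²/(1−ρ) = 0.4709/0.3138 = 1.5008

Final: 1.5008


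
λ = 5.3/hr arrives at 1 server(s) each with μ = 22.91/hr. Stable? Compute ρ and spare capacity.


Total capacity cμ = 1·22.91 = 22.91/hr
ρ = λ/(cμ) = 5.3/22.91 = 0.2313
Stable ⇔ ρ < 1: YES
Spare capacity = cμ − λ = 22.91 − 5.3 = 17.61/hr

Final: ρ = 0.2313; stable; margin = 17.61/hr


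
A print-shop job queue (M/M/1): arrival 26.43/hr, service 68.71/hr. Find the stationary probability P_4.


ρ = 26.43/68.71 = 0.3847
P_n = (1−ρ)·ρ^n = (1 − 0.3847)·0.3847^4 = 0.6153·0.021893 = 0.013472

Final: 0.013472


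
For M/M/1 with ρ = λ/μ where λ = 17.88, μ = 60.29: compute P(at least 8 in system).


ρ = 17.88/60.29 = 0.2966
P(N ≥ n) = ρ^n = 0.2966^8 = 0.00005984

Final: 0.00005984


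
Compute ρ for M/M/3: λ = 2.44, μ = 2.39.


ρ = λ/(cμ) = 2.44/(3·2.39) = 2.44/7.17 = 0.3403

Final: 0.3403


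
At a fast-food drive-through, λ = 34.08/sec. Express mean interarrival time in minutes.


Mean interarrival time = 1/λ = 1/34.08 second = 0.02934 second
In minutes: 0.02934 × 0.0166667 = 0.0004890 min

Final: 0.0004890 min


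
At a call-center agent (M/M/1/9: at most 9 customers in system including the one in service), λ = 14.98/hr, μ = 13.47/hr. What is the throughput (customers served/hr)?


ρ = 1.1121; P_K = (1−ρ)ρ^9/(1−ρ^10) = 0.154033
λ_eff = λ(1 − P_K) = 14.98·(1 − 0.154033) = 14.98·0.845967 = 12.6726 /hr

Final: 12.6726 /hr


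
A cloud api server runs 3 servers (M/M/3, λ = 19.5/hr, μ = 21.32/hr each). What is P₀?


a = λ/μ = 19.5/21.32 = 0.9146; ρ = a/c = 0.3049
Σ_{k=0}^{2} a^k/k! (terms k=0..2) = 1.00000 + 0.91463 + 0.41828 = 2.33291
Tail: a^3/(3!(1−ρ)) = 0.76514/(6·0.6951) = 0.18346
P₀ = 1/(2.33291 + 0.18346) = 1/2.51637 = 0.397398

Final: 0.397398


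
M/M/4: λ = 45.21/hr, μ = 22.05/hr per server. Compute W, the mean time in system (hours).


a = 2.0503; ρ = 0.5126; P₀ = 0.123463
Lq = P₀·a^c·ρ/(c!(1−ρ)²) = 0.19615
Wq = Lq/λ = 0.19615/45.21 = 0.004339 hr
W = Wq + 1/μ = 0.004339 + 0.04535 = 0.04969 hr

Final: 0.04969 hr


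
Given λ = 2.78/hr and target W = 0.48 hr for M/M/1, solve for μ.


W = 1/(μ−λ) ⇒ μ − λ = 1/W = 1/0.48 = 2.0833
μ = λ + 1/W = 2.78 + 2.0833 = 4.8633 per hr

Final: 4.8633 /hr


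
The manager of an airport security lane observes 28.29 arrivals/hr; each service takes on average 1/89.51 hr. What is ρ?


ρ = λ/μ = 28.29/89.51 = 0.3161

Final: 0.3161


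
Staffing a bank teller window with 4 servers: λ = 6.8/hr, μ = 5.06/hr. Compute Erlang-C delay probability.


a = λ/μ = 1.3439; ρ = a/4 = 0.3360
P₀ = 0.259334 (from M/M/c formula)
C(c,a) = [a^c/(c!(1−ρ))]·P₀ = [3.26162/(24·0.6640)]·0.259334
= 0.20466·0.259334 = 0.053075

Final: 0.053075


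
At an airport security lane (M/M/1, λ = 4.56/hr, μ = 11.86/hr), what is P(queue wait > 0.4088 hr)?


ρ = 4.56/11.86 = 0.3845
P(Wq > t) = ρ·e^{−(μ−λ)t} = 0.3845·e^{−2.9842}
= 0.3845·0.050578 = 0.019446

Final: 0.019446


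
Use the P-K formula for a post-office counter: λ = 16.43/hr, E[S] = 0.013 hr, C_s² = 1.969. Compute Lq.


ρ = λ·E[S] = 16.43·0.013 = 0.2136
Lq = ρ²(1+C_s²)/(2(1−ρ)) = 0.04562·(1+1.969)/(2·0.7864)
= 0.04562·2.9690/1.5728 = 0.08612

Final: 0.08612


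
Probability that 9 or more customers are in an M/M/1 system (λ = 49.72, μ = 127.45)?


ρ = 49.72/127.45 = 0.3901
P(N ≥ n) = ρ^n = 0.3901^9 = 0.0002093

Final: 0.0002093


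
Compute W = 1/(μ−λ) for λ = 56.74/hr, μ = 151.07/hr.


W = 1/(μ−λ) = 1/(151.07 − 56.74) = 1/94.33 = 0.01060 hr

Final: 0.01060 hr


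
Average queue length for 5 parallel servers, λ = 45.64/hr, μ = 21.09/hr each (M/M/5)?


a = λ/μ = 2.1641; ρ = a/5 = 0.4328
P₀ = 0.113560
Lq = P₀·a^c·ρ / (c!·(1−ρ)²) = 0.113560·47.46192·0.4328/(120·0.32170)
= 0.06043

Final: 0.06043


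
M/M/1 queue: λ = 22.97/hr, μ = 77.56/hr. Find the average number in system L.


ρ = λ/μ = 22.97/77.56 = 0.2962
L = ρ/(1−ρ) = 0.2962/(1 − 0.2962) = 0.2962/0.7038 = 0.4208

Final: 0.4208


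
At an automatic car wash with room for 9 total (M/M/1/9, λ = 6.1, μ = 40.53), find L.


ρ = 6.1/40.53 = 0.1505
L = ρ[1 − (K+1)ρ^K + Kρ^(K+1)] / [(1−ρ)(1−ρ^(K+1))]
Numerator: 0.1505·(1 − 10·0.00000003963 + 9·0.000000005964) = 0.150506
Denominator: (0.8495)·(1.000000) = 0.849494
L = 0.150506/0.849494 = 0.1772

Final: 0.1772


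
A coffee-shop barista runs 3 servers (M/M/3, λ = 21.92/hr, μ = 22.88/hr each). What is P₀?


a = λ/μ = 21.92/22.88 = 0.9580; ρ = a/c = 0.3193
Σ_{k=0}^{2} a^k/k! (terms k=0..2) = 1.00000 + 0.95804 + 0.45892 = 2.41696
Tail: a^3/(3!(1−ρ)) = 0.87933/(6·0.6807) = 0.21532
P₀ = 1/(2.41696 + 0.21532) = 1/2.63228 = 0.379899

Final: 0.379899


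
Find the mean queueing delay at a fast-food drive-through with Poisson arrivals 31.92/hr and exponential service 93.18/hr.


ρ = 31.92/93.18 = 0.3426
Wq = ρ/(μ−λ) = 0.3426/(93.18 − 31.92) = 0.3426/61.26 = 0.005592 hr

Final: 0.005592 hr


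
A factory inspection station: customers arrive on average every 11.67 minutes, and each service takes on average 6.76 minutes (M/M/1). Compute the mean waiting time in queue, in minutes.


λ = 60/11.67 = 5.1414 /hr
μ = 60/6.76 = 8.8757 /hr
ρ = λ/μ = 5.1414/8.8757 = 0.5793
Wq = ρ/(μ−λ) = 0.5793/(8.8757−5.1414) = 0.15512 hr
In minutes: 0.15512·60 = 9.307 min

Final: 9.307 min


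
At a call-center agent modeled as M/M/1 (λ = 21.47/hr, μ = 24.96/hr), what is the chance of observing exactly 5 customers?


ρ = 21.47/24.96 = 0.8602
P_n = (1−ρ)·ρ^n = (1 − 0.8602)·0.8602^5 = 0.1398·0.470909 = 0.065844

Final: 0.065844


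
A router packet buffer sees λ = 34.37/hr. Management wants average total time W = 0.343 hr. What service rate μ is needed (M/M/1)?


W = 1/(μ−λ) ⇒ μ − λ = 1/W = 1/0.343 = 2.9155
μ = λ + 1/W = 34.37 + 2.9155 = 37.2855 per hr

Final: 37.2855 /hr


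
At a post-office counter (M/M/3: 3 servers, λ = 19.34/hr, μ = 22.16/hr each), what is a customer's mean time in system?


a = 0.8727; ρ = 0.2909; P₀ = 0.414967
Lq = P₀·a^c·ρ/(c!(1−ρ)²) = 0.02660
Wq = Lq/λ = 0.02660/19.34 = 0.001375 hr
W = Wq + 1/μ = 0.001375 + 0.04513 = 0.04650 hr

Final: 0.04650 hr


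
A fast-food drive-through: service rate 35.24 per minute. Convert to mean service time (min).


Mean service time = 1/μ = 1/35.24 minute = 0.02838 minute
In minutes: 0.02838 × 1 = 0.02838 min

Final: 0.02838 min


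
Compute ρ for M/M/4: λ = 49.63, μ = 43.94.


ρ = λ/(cμ) = 49.63/(4·43.94) = 49.63/175.76 = 0.2824

Final: 0.2824


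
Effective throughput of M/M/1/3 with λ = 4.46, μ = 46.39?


ρ = 0.09614; P_K = (1−ρ)ρ^3/(1−ρ^4) = 0.0008033
λ_eff = λ(1 − P_K) = 4.46·(1 − 0.0008033) = 4.46·0.999197 = 4.4564 /hr

Final: 4.4564 /hr


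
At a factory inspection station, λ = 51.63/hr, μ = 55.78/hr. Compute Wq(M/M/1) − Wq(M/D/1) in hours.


ρ = 51.63/55.78 = 0.9256
Wq(M/M/1) = ρ/(μ−λ) = 0.9256/4.15 = 0.22304 hr
Wq(M/D/1) = ρ/(2(μ−λ)) = 0.11152 hr
Savings = 0.22304 − 0.11152 = 0.11152 hr

Final: 0.11152 hr


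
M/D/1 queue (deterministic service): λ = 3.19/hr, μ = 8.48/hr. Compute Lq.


ρ = 3.19/8.48 = 0.3762
M/D/1: Lq = ρ²/(2(1−ρ)) = 0.1415/(2·0.6238) = 0.11342

Final: 0.11342


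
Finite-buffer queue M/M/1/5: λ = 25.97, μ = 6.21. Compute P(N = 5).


ρ = λ/μ = 25.97/6.21 = 4.1820
P_K = (1−ρ)ρ^K/(1−ρ^(K+1)) = (-3.1820·1279.091896)/(1 − 5349.116994)
= -4070.025098/-5348.116994 = 0.761020

Final: 0.761020


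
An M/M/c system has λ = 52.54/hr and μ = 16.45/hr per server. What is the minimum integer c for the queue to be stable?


Stability requires cμ > λ ⇔ c > λ/μ.
λ/μ = 52.54/16.45 = 3.1939
Minimum integer c = ⌊3.1939⌋ + 1 = 4
Check: 4·16.45 = 65.80 > 52.54, while 3·16.45 = 49.35 ≤ 52.54

Final: 4 servers


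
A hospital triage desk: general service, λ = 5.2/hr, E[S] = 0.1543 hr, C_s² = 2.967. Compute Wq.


ρ = λ·E[S] = 5.2·0.1543 = 0.8024
E[S²] = E[S]²(1+C_s²) = 0.1543²·(1+2.967) = 0.094448
Wq = λ·E[S²]/(2(1−ρ)) = 5.2·0.094448/(2·0.1976) = 1.24249 hr

Final: 1.24249 hr


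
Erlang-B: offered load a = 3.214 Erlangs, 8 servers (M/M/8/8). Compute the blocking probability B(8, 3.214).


B(c,a) = (a^c/c!) / Σ_{k=0}^{c} a^k/k!
a^8/8! = 0.282388
Σ terms (k=0..8): 1.00000 + 3.21400 + 5.16490 + 5.53333 + 4.44603 + 2.85791 + 1.53089 + 0.70290 + 0.28239 = 24.732330
B = 0.282388/24.732330 = 0.011418

Final: 0.011418


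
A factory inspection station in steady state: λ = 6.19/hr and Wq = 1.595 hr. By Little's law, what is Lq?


Lq = λWq = 6.19·1.595 = 9.8731

Final: 9.8731


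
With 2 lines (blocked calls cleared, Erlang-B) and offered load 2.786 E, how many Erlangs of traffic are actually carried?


B(2,2.786) = 0.506189 (Erlang-B)
Carried load = a(1 − B) = 2.786·(1 − 0.506189) = 2.786·0.493811 = 1.3758 E

Final: 1.3758 Erlangs


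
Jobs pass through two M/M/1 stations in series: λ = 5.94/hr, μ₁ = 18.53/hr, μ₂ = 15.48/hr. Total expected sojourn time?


Each node sees arrival rate λ = 5.94/hr (tandem ⇒ throughput preserved).
W₁ = 1/(μ₁−λ) = 1/(18.53−5.94) = 0.07943 hr
W₂ = 1/(μ₂−λ) = 1/(15.48−5.94) = 0.10482 hr
W_total = W₁ + W₂ = 0.07943 + 0.10482 = 0.18425 hr

Final: 0.18425 hr


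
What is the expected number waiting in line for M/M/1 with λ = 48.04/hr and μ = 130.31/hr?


ρ = 48.04/130.31 = 0.3687
Lq = ρ²/(1−ρ) = 0.1359/0.6313 = 0.2153

Final: 0.2153


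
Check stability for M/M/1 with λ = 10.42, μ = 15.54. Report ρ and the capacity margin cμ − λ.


Total capacity cμ = 1·15.54 = 15.54/hr
ρ = λ/(cμ) = 10.42/15.54 = 0.6705
Stable ⇔ ρ < 1: YES
Spare capacity = cμ − λ = 15.54 − 10.42 = 5.12/hr

Final: ρ = 0.6705; stable; margin = 5.12/hr


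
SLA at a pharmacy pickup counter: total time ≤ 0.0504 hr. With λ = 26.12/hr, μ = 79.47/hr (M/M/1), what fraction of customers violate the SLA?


W ~ Exponential(μ−λ) for M/M/1.
μ − λ = 79.47 − 26.12 = 53.3500
P(W > t) = e^{−(μ−λ)t} = e^{−2.6888} = 0.067960

Final: 0.067960


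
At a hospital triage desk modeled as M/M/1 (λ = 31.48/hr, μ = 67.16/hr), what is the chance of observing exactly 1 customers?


ρ = 31.48/67.16 = 0.4687
P_n = (1−ρ)·ρ^n = (1 − 0.4687)·0.4687^1 = 0.5313·0.468731 = 0.249022

Final: 0.249022


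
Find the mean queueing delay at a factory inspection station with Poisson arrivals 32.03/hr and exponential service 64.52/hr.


ρ = 32.03/64.52 = 0.4964
Wq = ρ/(μ−λ) = 0.4964/(64.52 − 32.03) = 0.4964/32.49 = 0.01528 hr

Final: 0.01528 hr


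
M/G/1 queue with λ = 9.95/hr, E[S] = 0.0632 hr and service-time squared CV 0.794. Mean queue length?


ρ = λ·E[S] = 9.95·0.0632 = 0.6288
Lq = ρ²(1+C_s²)/(2(1−ρ)) = 0.3954·(1+0.794)/(2·0.3712)
= 0.3954·1.7940/0.7423 = 0.95568

Final: 0.95568


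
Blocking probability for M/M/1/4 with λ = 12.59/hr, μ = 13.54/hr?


ρ = λ/μ = 12.59/13.54 = 0.9298
P_K = (1−ρ)ρ^K/(1−ρ^(K+1)) = (0.07016·0.747529)/(1 − 0.695081)
= 0.052449/0.304919 = 0.172008

Final: 0.172008


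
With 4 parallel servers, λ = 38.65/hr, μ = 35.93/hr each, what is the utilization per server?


ρ = λ/(cμ) = 38.65/(4·35.93) = 38.65/143.72 = 0.2689

Final: 0.2689


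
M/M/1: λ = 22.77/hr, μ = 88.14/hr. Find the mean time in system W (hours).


W = 1/(μ−λ) = 1/(88.14 − 22.77) = 1/65.37 = 0.01530 hr

Final: 0.01530 hr


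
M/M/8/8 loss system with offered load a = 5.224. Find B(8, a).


B(c,a) = (a^c/c!) / Σ_{k=0}^{c} a^k/k!
a^8/8! = 13.756401
Σ terms (k=0..8): 1.00000 + 5.22400 + 13.64509 + 23.76065 + 31.03140 + 32.42161 + 28.22842 + 21.06646 + 13.75640 = 170.134031
B = 13.756401/170.134031 = 0.080856

Final: 0.080856


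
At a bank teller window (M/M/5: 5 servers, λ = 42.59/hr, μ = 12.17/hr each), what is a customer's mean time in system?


a = 3.4996; ρ = 0.6999; P₀ = 0.025911
Lq = P₀·a^c·ρ/(c!(1−ρ)²) = 0.88097
Wq = Lq/λ = 0.88097/42.59 = 0.02068 hr
W = Wq + 1/μ = 0.02068 + 0.08217 = 0.10285 hr

Final: 0.10285 hr


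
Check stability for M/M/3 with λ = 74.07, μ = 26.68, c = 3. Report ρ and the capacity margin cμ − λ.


Total capacity cμ = 3·26.68 = 80.04/hr
ρ = λ/(cμ) = 74.07/80.04 = 0.9254
Stable ⇔ ρ < 1: YES
Spare capacity = cμ − λ = 80.04 − 74.07 = 5.97/hr

Final: ρ = 0.9254; stable; margin = 5.97/hr


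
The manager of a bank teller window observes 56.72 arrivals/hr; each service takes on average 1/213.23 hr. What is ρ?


ρ = λ/μ = 56.72/213.23 = 0.2660

Final: 0.2660


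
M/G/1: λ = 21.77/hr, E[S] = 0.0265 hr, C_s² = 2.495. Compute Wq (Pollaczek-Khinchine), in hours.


ρ = λ·E[S] = 21.77·0.0265 = 0.5769
E[S²] = E[S]²(1+C_s²) = 0.0265²·(1+2.495) = 0.002454
Wq = λ·E[S²]/(2(1−ρ)) = 21.77·0.002454/(2·0.4231) = 0.06314 hr

Final: 0.06314 hr


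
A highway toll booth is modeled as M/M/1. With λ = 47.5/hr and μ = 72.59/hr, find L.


ρ = λ/μ = 47.5/72.59 = 0.6544
L = ρ/(1−ρ) = 0.6544/(1 − 0.6544) = 0.6544/0.3456 = 1.8932

Final: 1.8932


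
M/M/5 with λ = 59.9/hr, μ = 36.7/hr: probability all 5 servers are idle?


a = λ/μ = 59.9/36.7 = 1.6322; ρ = a/c = 0.3264
Σ_{k=0}^{4} a^k/k! (terms k=0..4) = 1.00000 + 1.63215 + 1.33196 + 0.72465 + 0.29569 = 4.98445
Tail: a^5/(5!(1−ρ)) = 11.58254/(120·0.6736) = 0.14330
P₀ = 1/(4.98445 + 0.14330) = 1/5.12775 = 0.195017

Final: 0.195017


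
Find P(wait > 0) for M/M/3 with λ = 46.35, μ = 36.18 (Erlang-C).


a = λ/μ = 1.2811; ρ = a/3 = 0.4270
P₀ = 0.269303 (from M/M/c formula)
C(c,a) = [a^c/(c!(1−ρ))]·P₀ = [2.10254/(6·0.5730)]·0.269303
= 0.61159·0.269303 = 0.164704

Final: 0.164704


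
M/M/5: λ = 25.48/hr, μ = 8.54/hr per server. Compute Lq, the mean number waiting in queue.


a = λ/μ = 2.9836; ρ = a/5 = 0.5967
P₀ = 0.047509
Lq = P₀·a^c·ρ / (c!·(1−ρ)²) = 0.047509·236.43282·0.5967/(120·0.16263)
= 0.34345

Final: 0.34345


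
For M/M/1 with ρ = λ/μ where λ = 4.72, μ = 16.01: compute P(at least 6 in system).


ρ = 4.72/16.01 = 0.2948
P(N ≥ n) = ρ^n = 0.2948^6 = 0.0006566

Final: 0.0006566


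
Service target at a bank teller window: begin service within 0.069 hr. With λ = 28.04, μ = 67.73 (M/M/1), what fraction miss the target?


ρ = 28.04/67.73 = 0.4140
P(Wq > t) = ρ·e^{−(μ−λ)t} = 0.4140·e^{−2.7386}
= 0.4140·0.064660 = 0.026769

Final: 0.026769


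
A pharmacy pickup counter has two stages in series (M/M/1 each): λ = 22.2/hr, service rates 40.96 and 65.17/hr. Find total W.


Each node sees arrival rate λ = 22.2/hr (tandem ⇒ throughput preserved).
W₁ = 1/(μ₁−λ) = 1/(40.96−22.2) = 0.05330 hr
W₂ = 1/(μ₂−λ) = 1/(65.17−22.2) = 0.02327 hr
W_total = W₁ + W₂ = 0.05330 + 0.02327 = 0.07658 hr

Final: 0.07658 hr


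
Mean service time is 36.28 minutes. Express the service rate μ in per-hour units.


μ = 1/(service time) in consistent units.
1 hour = 60 min, so μ = 60/36.28 = 1.6538 per hour

Final: 1.6538 /hr


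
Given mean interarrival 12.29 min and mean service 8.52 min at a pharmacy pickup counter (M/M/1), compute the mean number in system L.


λ = 60/12.29 = 4.8820 /hr
μ = 60/8.52 = 7.0423 /hr
ρ = λ/μ = 4.8820/7.0423 = 0.6932
L = ρ/(1−ρ) = 0.6932/0.3068 = 2.2599

Final: 2.2599


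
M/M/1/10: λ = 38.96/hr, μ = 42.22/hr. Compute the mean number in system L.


ρ = 38.96/42.22 = 0.9228
L = ρ[1 − (K+1)ρ^K + Kρ^(K+1)] / [(1−ρ)(1−ρ^(K+1))]
Numerator: 0.9228·(1 − 11·0.447721 + 10·0.413150) = 0.190623
Denominator: (0.07721)·(0.586850) = 0.045313
L = 0.190623/0.045313 = 4.2068

Final: 4.2068


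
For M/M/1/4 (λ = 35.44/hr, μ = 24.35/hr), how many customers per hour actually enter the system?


ρ = 1.4554; P_K = (1−ρ)ρ^4/(1−ρ^5) = 0.369500
λ_eff = λ(1 − P_K) = 35.44·(1 − 0.369500) = 35.44·0.630500 = 22.3449 /hr

Final: 22.3449 /hr


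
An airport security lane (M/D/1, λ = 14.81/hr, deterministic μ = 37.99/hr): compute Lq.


ρ = 14.81/37.99 = 0.3898
M/D/1: Lq = ρ²/(2(1−ρ)) = 0.1520/(2·0.6102) = 0.12454

Final: 0.12454


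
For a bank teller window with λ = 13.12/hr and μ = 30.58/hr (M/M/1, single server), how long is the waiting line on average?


ρ = 13.12/30.58 = 0.4290
Lq = ρ²/(1−ρ) = 0.1841/0.5710 = 0.3224

Final: 0.3224


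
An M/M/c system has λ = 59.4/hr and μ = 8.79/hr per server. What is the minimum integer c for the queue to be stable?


Stability requires cμ > λ ⇔ c > λ/μ.
λ/μ = 59.4/8.79 = 6.7577
Minimum integer c = ⌊6.7577⌋ + 1 = 7
Check: 7·8.79 = 61.53 > 59.4, while 6·8.79 = 52.74 ≤ 59.4

Final: 7 servers


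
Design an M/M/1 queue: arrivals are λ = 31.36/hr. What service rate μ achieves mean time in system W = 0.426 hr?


W = 1/(μ−λ) ⇒ μ − λ = 1/W = 1/0.426 = 2.3474
μ = λ + 1/W = 31.36 + 2.3474 = 33.7074 per hr

Final: 33.7074 /hr


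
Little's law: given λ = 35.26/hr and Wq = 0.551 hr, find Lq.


Lq = λWq = 35.26·0.551 = 19.4283

Final: 19.4283


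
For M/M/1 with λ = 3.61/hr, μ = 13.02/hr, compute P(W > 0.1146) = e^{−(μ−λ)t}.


W ~ Exponential(μ−λ) for M/M/1.
μ − λ = 13.02 − 3.61 = 9.4100
P(W > t) = e^{−(μ−λ)t} = e^{−1.0784} = 0.340144

Final: 0.340144


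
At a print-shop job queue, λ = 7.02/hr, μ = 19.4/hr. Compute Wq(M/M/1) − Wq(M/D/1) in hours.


ρ = 7.02/19.4 = 0.3619
Wq(M/M/1) = ρ/(μ−λ) = 0.3619/12.38 = 0.02923 hr
Wq(M/D/1) = ρ/(2(μ−λ)) = 0.01461 hr
Savings = 0.02923 − 0.01461 = 0.01461 hr

Final: 0.01461 hr


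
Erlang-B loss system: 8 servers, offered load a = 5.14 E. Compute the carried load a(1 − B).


B(8,5.14) = 0.076736 (Erlang-B)
Carried load = a(1 − B) = 5.14·(1 − 0.076736) = 5.14·0.923264 = 4.7456 E

Final: 4.7456 Erlangs


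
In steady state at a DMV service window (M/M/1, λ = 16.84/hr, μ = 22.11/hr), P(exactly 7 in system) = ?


ρ = 16.84/22.11 = 0.7616
P_n = (1−ρ)·ρ^n = (1 − 0.7616)·0.7616^7 = 0.2384·0.148687 = 0.035440

Final: 0.035440


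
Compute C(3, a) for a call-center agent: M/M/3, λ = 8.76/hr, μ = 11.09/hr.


a = λ/μ = 0.7899; ρ = a/3 = 0.2633
P₀ = 0.451799 (from M/M/c formula)
C(c,a) = [a^c/(c!(1−ρ))]·P₀ = [0.49285/(6·0.7367)]·0.451799
= 0.11150·0.451799 = 0.050376

Final: 0.050376


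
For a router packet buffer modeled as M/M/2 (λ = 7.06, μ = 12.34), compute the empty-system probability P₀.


a = λ/μ = 7.06/12.34 = 0.5721; ρ = a/c = 0.2861
Σ_{k=0}^{1} a^k/k! (terms k=0..1) = 1.00000 + 0.57212 = 1.57212
Tail: a^2/(2!(1−ρ)) = 0.32732/(2·0.7139) = 0.22924
P₀ = 1/(1.57212 + 0.22924) = 1/1.80136 = 0.555135

Final: 0.555135


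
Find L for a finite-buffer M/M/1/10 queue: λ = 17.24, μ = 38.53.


ρ = 17.24/38.53 = 0.4474
L = ρ[1 − (K+1)ρ^K + Kρ^(K+1)] / [(1−ρ)(1−ρ^(K+1))]
Numerator: 0.4474·(1 − 11·0.0003216 + 10·0.0001439) = 0.446504
Denominator: (0.5526)·(0.999856) = 0.552477
L = 0.446504/0.552477 = 0.8082

Final: 0.8082


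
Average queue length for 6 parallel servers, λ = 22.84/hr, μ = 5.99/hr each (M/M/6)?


a = λ/μ = 3.8130; ρ = a/6 = 0.6355
P₀ = 0.020594
Lq = P₀·a^c·ρ / (c!·(1−ρ)²) = 0.020594·3073.37577·0.6355/(720·0.13286)
= 0.42049

Final: 0.42049
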